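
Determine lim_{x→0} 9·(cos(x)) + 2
Direct substitution at x = 0 gives 11.

Final answer: 11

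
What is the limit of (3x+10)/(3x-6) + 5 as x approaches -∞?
Evaluate the dominant behaviour as x → -∞; each term tends to a finite value or vanishes.
Limit = 6.

Final answer: 6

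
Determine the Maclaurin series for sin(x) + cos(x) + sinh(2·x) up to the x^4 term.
x^4/24 + 7·x^3/6 - x^2/2 + 3·x + 1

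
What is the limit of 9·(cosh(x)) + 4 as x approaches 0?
Direct substitution at x = 0 gives 13.

Final answer: 13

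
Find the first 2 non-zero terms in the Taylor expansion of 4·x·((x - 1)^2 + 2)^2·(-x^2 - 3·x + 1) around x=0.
-156·x^2 + 36·x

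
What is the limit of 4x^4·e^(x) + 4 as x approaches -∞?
The product is a 0·∞ indeterminate form at x → -∞.
Rewrite the product as 4x^4 / e^(-x) (an ∞/∞ form) and apply L'Hôpital, or use the standard hierarchy e^(|x|) ≫ |x^4| as x → -∞.
The indeterminate product → 0, so the limit = 4.

Final answer: 4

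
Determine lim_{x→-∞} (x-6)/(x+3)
Evaluate the dominant behaviour as x → -∞; each term tends to a finite value or vanishes.
Limit = 1.

Final answer: 1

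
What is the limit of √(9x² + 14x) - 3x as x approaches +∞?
As x → +∞: multiply by the conjugate to get (14x)/(√(9x²+14x)+3x); the denominator ~ 6x, so the limit is 14/6 = 7/3.
Limit = 7/3.

Final answer: 7/3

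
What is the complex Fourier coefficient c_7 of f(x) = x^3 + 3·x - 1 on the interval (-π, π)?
Compute the real Fourier coefficients first: a_7 = 0, b_7 = 282/343 + 2·π^2/7.
Then c_7 = (a_7 − i·b_7)/2 = -i·π^2/7 - 141·i/343.

Final answer: -i·π^2/7 - 141·i/343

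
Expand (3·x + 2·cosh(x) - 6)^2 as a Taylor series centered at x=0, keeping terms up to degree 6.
13·x^6/90 + x^5/2 + x^4/3 + 6·x^3 + x^2 - 24·x + 16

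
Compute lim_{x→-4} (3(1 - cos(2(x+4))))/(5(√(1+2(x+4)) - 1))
Both numerator and denominator → 0 as x → -4; this is a 0/0 indeterminate form.
Expand each to leading order near x = -4: numerator ~ 6·(x + 4)^2, denominator ~ 5·(x + 4).
The limit of the ratio is 0.

Final answer: 0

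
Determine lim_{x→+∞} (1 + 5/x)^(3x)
As x → +∞: write (1 + 5/x)^(3x) = ((1 + 5/x)^x)^3 → (e^5)^3 = e^15.
Limit = e^(15).

Final answer: e^(15)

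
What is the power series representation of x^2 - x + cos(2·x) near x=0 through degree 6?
-4·x^6/45 + 2·x^4/3 - x^2 - x + 1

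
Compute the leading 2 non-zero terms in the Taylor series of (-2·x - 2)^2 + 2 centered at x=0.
8·x + 6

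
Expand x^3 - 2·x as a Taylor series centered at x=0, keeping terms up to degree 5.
x^3 - 2·x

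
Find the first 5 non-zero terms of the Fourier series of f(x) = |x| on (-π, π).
-4·cos(x)/π - 4·cos(3·x)/(9·π) - 4·cos(5·x)/(25·π) - 4·cos(7·x)/(49·π) + π/2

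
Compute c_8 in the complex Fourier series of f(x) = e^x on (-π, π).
Compute the real Fourier coefficients first: a_8 = (-1 + e^(2·π))·e^(-π)/(65·π), b_8 = (8 - 8·e^(2·π))·e^(-π)/(65·π).
Then c_8 = (a_8 − i·b_8)/2 = -e^(-π)/(130·π) + e^(π)/(130·π) - 4·i·e^(-π)/(65·π) + 4·i·e^(π)/(65·π).

Final answer: -e^(-π)/(130·π) + e^(π)/(130·π) - 4·i·e^(-π)/(65·π) + 4·i·e^(π)/(65·π)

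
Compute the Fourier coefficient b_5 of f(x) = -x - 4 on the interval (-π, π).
b_5 = (1/π) ∫_{-π}^{π} f(x)·sin(5x) dx.
Evaluate the integral (use parity and integration by parts as needed): b_5 = -2/5.

Final answer: -2/5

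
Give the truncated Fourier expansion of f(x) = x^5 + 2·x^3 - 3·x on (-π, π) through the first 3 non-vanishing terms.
(-36·π^2 + 2·π^4 + 210)·sin(x) + (-π^4 - 3/2 + 3·π^2)·sin(2·x) + (-154/81 - 4·π^2/27 + 2·π^4/3)·sin(3·x)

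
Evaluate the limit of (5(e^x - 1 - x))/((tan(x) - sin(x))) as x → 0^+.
Both numerator and denominator → 0 as x → 0^+; this is a 0/0 indeterminate form.
Expand each to leading order near x = 0: numerator ~ 5·x^2/2, denominator ~ x^3/2.
The limit of the ratio is ∞.

Final answer: ∞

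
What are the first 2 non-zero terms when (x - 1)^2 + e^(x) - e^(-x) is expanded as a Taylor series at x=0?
x^2 + 1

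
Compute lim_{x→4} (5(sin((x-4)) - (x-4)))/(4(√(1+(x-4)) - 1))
Both numerator and denominator → 0 as x → 4; this is a 0/0 indeterminate form.
Expand each to leading order near x = 4: numerator ~ -5·(x - 4)^3/6, denominator ~ 2·(x - 4).
The limit of the ratio is 0.

Final answer: 0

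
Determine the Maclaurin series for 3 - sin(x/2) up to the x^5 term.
-x^5/3840 + x^3/48 - x/2 + 3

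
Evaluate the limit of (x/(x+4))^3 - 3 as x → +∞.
As x → +∞: x/(x+4) = 1/(1 + 4/x) → 1, and the 3rd power of a limit-1 base also → 1; with the additive constant, 1 - 3 = -2.
Limit = -2.

Final answer: -2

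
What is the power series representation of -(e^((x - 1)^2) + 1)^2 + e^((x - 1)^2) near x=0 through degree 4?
x^4·(-(1 + e)^2·(19·e/(3·(1 + e)) + 67·e^(2)/(3·(1 + e)^2)) + 19·e/6) + x^3·(-10·e/3 - (1 + e)^2·(-12·e^(2)/(1 + e)^2 - 20·e/(3·(1 + e)))) + x^2·(-(1 + e)^2·(4·e^(2)/(1 + e)^2 + 6·e/(1 + e)) + 3·e) + x·(-2·e + 4·e·(1 + e)) - (1 + e)^2 + e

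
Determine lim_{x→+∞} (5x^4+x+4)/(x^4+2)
This is an ∞/∞ indeterminate form as x → +∞.
Divide numerator and denominator by x^4 and let the lower-order terms vanish; the leading terms give 5/1 = 5.
Limit = 5.

Final answer: 5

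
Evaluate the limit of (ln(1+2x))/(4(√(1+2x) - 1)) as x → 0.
Both numerator and denominator → 0 as x → 0; this is a 0/0 indeterminate form.
Expand each to leading order near x = 0: numerator ~ 2·x, denominator ~ 4·x.
The limit of the ratio is 1/2.

Final answer: 1/2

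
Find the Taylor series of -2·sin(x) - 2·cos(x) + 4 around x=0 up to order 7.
x^7/2520 + x^6/360 - x^5/60 - x^4/12 + x^3/3 + x^2 - 2·x + 2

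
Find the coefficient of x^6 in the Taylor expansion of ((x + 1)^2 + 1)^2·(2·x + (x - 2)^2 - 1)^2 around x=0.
Expand to order 6: ((x + 1)^2 + 1)^2·(2·x + (x - 2)^2 - 1)^2 = 2·x^6 + 4·x^5 + 13·x^4 + 4·x^3 + 16·x^2 + 24·x + 36 + O(x^7).
The coefficient of x^6 is 2.

Final answer: 2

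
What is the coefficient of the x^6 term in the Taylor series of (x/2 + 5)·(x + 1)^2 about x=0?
Expand to order 6: (x/2 + 5)·(x + 1)^2 = x^3/2 + 6·x^2 + 21·x/2 + 5 + O(x^7).
The coefficient of x^6 is 0.

Final answer: 0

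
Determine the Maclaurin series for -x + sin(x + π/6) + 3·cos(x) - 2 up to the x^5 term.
√(3)·x^5/240 + 7·x^4/48 - √(3)·x^3/12 - 7·x^2/4 + x·(-1 + √(3)/2) + 3/2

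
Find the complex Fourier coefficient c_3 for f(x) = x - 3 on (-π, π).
Compute the real Fourier coefficients first: a_3 = 0, b_3 = 2/3.
Then c_3 = (a_3 − i·b_3)/2 = -i/3.

Final answer: -i/3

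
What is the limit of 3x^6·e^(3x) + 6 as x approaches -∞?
The product is a 0·∞ indeterminate form at x → -∞.
Rewrite the product as 3x^6 / e^(-3x) (an ∞/∞ form) and apply L'Hôpital, or use the standard hierarchy e^(3|x|) ≫ |x^6| as x → -∞.
The indeterminate product → 0, so the limit = 6.

Final answer: 6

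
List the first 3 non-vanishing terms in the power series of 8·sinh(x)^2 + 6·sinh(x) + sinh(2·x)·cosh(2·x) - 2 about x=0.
8·x^2 + 8·x - 2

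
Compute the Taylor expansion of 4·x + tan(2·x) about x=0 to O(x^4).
8·x^3/3 + 6·x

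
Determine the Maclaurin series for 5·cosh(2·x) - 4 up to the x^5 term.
10·x^4/3 + 10·x^2 + 1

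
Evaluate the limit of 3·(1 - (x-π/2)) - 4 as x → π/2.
Direct substitution at x = π/2 gives -1.

Final answer: -1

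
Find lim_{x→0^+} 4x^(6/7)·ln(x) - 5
The product is a 0·∞ indeterminate form at x → 0⁺.
Rewrite the product as 4·ln(x) / x^(-6/7) and apply L'Hôpital, or use the standard hierarchy x^(-6/7) ≫ |ln x| as x → 0⁺.
The indeterminate product → 0, so the limit = -5.

Final answer: -5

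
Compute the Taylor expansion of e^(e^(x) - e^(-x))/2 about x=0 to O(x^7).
14·x^6/45 + 19·x^5/40 + 2·x^4/3 + 5·x^3/6 + x^2 + x + 1/2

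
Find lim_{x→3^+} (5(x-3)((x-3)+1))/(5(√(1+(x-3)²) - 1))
Both numerator and denominator → 0 as x → 3^+; this is a 0/0 indeterminate form.
Expand each to leading order near x = 3: numerator ~ 5·(x - 3), denominator ~ 5·(x - 3)^2/2.
The limit of the ratio is ∞.

Final answer: ∞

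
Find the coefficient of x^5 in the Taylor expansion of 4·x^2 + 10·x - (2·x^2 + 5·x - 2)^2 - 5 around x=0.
Expand to order 5: 4·x^2 + 10·x - (2·x^2 + 5·x - 2)^2 - 5 = -4·x^4 - 20·x^3 - 13·x^2 + 30·x - 9 + O(x^6).
The coefficient of x^5 is 0.

Final answer: 0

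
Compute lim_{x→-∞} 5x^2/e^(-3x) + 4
The quotient is an ∞/∞ indeterminate form as x → -∞.
Compare growth rates of the dominant terms (exponentials ≫ polynomials ≫ logarithms), or apply L'Hôpital's rule; the quotient → 0.
Adding the constant: 0 + 4 = 4. Limit = 4.

Final answer: 4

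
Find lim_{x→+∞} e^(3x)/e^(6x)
This is an ∞/∞ indeterminate form as x → +∞.
Rewrite e^(3x)/e^(6x) = e^((3−6)x) = e^(-3x); the exponent coefficient is -3 < 0 so e^(-3x) → 0.
Limit = 0.

Final answer: 0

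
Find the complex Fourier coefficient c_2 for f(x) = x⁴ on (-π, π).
Compute the real Fourier coefficients first: a_2 = -3 + 2·π^2, b_2 = 0.
Then c_2 = (a_2 − i·b_2)/2 = -3/2 + π^2.

Final answer: -3/2 + π^2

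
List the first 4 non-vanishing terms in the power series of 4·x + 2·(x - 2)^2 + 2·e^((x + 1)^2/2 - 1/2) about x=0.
4·x^3/3 + 4·x^2 - 2·x + 10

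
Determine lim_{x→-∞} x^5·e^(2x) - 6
The product is a 0·∞ indeterminate form at x → -∞.
Rewrite the product as x^5 / e^(-2x) (an ∞/∞ form) and apply L'Hôpital, or use the standard hierarchy e^(2|x|) ≫ |x^5| as x → -∞.
The indeterminate product → 0, so the limit = -6.

Final answer: -6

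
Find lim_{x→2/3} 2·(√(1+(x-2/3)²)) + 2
Direct substitution at x = 2/3 gives 4.

Final answer: 4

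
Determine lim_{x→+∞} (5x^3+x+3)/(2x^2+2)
This is an ∞/∞ indeterminate form as x → +∞.
Divide numerator and denominator by x^3 and let the lower-order terms vanish; the numerator's degree 3 exceeds the denominator's degree 2, so the quotient diverges.
Limit = ∞.

Final answer: ∞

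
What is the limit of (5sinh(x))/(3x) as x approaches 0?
Both numerator and denominator → 0 as x → 0; this is a 0/0 indeterminate form.
Expand each to leading order near x = 0: numerator ~ 5·x, denominator ~ 3·x.
The limit of the ratio is 5/3.

Final answer: 5/3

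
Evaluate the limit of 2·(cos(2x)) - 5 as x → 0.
Direct substitution at x = 0 gives -3.

Final answer: -3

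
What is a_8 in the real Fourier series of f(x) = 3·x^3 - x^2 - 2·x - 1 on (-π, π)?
a_8 = (1/π) ∫_{-π}^{π} f(x)·cos(8x) dx.
Evaluate the integral (use parity and integration by parts as needed): a_8 = -1/16.

Final answer: -1/16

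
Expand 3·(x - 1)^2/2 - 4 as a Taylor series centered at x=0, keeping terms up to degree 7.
3·x^2/2 - 3·x - 5/2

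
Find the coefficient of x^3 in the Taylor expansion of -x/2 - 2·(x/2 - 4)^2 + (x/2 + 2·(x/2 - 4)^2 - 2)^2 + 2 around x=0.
Expand to order 3: -x/2 - 2·(x/2 - 4)^2 + (x/2 + 2·(x/2 - 4)^2 - 2)^2 + 2 = -15·x^3/2 + 343·x^2/4 - 885·x/2 + 870 + O(x^4).
The coefficient of x^3 is -15/2.

Final answer: -15/2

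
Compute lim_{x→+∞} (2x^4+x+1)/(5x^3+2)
This is an ∞/∞ indeterminate form as x → +∞.
Divide numerator and denominator by x^4 and let the lower-order terms vanish; the numerator's degree 4 exceeds the denominator's degree 3, so the quotient diverges.
Limit = ∞.

Final answer: ∞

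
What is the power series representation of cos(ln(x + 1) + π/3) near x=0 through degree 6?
x^6·(-19/144 - √(3)/16) + x^5·(√(3)/24 + 1/6) - 5·x^4/24 + x^3·(1/4 - √(3)/12) + x^2·(-1/4 + √(3)/4) - √(3)·x/2 + 1/2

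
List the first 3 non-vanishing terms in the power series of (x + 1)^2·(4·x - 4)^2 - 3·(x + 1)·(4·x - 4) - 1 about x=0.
16·x^4 - 44·x^2 + 27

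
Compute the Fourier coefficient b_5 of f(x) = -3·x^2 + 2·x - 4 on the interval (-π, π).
b_5 = (1/π) ∫_{-π}^{π} f(x)·sin(5x) dx.
Evaluate the integral (use parity and integration by parts as needed): b_5 = 4/5.

Final answer: 4/5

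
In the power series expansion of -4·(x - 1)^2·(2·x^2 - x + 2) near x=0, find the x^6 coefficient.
Expand to order 6: -4·(x - 1)^2·(2·x^2 - x + 2) = -8·x^4 + 20·x^3 - 24·x^2 + 20·x - 8 + O(x^7).
The coefficient of x^6 is 0.

Final answer: 0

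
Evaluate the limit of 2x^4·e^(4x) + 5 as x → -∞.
The product is a 0·∞ indeterminate form at x → -∞.
Rewrite the product as 2x^4 / e^(-4x) (an ∞/∞ form) and apply L'Hôpital, or use the standard hierarchy e^(4|x|) ≫ |x^4| as x → -∞.
The indeterminate product → 0, so the limit = 5.

Final answer: 5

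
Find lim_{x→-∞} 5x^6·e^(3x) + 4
The product is a 0·∞ indeterminate form at x → -∞.
Rewrite the product as 5x^6 / e^(-3x) (an ∞/∞ form) and apply L'Hôpital, or use the standard hierarchy e^(3|x|) ≫ |x^6| as x → -∞.
The indeterminate product → 0, so the limit = 4.

Final answer: 4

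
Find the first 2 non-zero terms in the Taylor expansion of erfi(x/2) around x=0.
x^3/(12·√(π)) + x/√(π)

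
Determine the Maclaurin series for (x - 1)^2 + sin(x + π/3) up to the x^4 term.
√(3)·x^4/48 - x^3/12 + x^2·(1 - √(3)/4) - 3·x/2 + √(3)/2 + 1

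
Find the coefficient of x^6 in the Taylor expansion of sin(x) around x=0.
Expand to order 6: sin(x) = x^5/120 - x^3/6 + x + O(x^7).
The coefficient of x^6 is 0.

Final answer: 0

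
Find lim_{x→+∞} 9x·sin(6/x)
As x → +∞: let u = 6/x → 0⁺; then 9·x·sin(6/x) = 9·6·sin(u)/u → 9·6·1 = 54.
Limit = 54.

Final answer: 54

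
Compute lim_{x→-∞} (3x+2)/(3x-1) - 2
Evaluate the dominant behaviour as x → -∞; each term tends to a finite value or vanishes.
Limit = -1.

Final answer: -1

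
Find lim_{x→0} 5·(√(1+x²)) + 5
Direct substitution at x = 0 gives 10.

Final answer: 10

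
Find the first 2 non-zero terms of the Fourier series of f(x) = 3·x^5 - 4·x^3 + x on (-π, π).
(-128·π^2 + 6·π^4 + 770)·sin(x) + (-3·π^4 - 59/2 + 19·π^2)·sin(2·x)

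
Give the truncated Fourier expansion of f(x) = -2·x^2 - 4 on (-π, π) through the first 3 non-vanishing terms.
8·cos(x) - 2·cos(2·x) - 2·π^2/3 - 4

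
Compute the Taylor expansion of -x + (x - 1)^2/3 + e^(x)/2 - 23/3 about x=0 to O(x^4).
x^3/12 + 7·x^2/12 - 7·x/6 - 41/6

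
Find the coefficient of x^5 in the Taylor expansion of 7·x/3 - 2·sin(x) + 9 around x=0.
Expand to order 5: 7·x/3 - 2·sin(x) + 9 = -x^5/60 + x^3/3 + x/3 + 9 + O(x^6).
The coefficient of x^5 is -1/60.

Final answer: -1/60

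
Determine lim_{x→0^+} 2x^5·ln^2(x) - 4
The product is a 0·∞ indeterminate form at x → 0⁺.
Rewrite the product as 2·ln^2(x) / x^(-5) and apply L'Hôpital, or use the standard hierarchy x^(-5) ≫ |ln x|^2 as x → 0⁺.
The indeterminate product → 0, so the limit = -4.

Final answer: -4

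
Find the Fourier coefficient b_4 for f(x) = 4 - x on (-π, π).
b_4 = (1/π) ∫_{-π}^{π} f(x)·sin(4x) dx.
Evaluate the integral (use parity and integration by parts as needed): b_4 = 1/2.

Final answer: 1/2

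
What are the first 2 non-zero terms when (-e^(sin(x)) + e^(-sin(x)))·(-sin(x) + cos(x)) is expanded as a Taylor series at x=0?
2·x^2 - 2·x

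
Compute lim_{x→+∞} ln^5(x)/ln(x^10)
This is an ∞/∞ indeterminate form as x → +∞.
Write ln(x^10) = 10·ln(x), reducing the quotient to ln^4(x)/10 → ∞.
Limit = ∞.

Final answer: ∞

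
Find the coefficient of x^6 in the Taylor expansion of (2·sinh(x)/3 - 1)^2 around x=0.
Expand to order 6: (2·sinh(x)/3 - 1)^2 = 8·x^6/405 - x^5/90 + 4·x^4/27 - 2·x^3/9 + 4·x^2/9 - 4·x/3 + 1 + O(x^7).
The coefficient of x^6 is 8/405.

Final answer: 8/405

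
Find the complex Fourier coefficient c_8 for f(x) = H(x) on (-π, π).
Compute the real Fourier coefficients first: a_8 = 0, b_8 = 0.
Then c_8 = (a_8 − i·b_8)/2 = 0.

Final answer: 0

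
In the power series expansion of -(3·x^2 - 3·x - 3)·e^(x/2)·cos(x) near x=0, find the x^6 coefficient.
Expand to order 6: -(3·x^2 - 3·x - 3)·e^(x/2)·cos(x) = 483·x^6/5120 + 851·x^5/1280 + 49·x^4/128 - 53·x^3/16 - 21·x^2/8 + 9·x/2 + 3 + O(x^7).
The coefficient of x^6 is 483/5120.

Final answer: 483/5120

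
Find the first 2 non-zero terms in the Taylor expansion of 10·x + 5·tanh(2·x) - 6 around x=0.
20·x - 6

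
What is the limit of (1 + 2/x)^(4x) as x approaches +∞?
As x → +∞: write (1 + 2/x)^(4x) = ((1 + 2/x)^x)^4 → (e^2)^4 = e^8.
Limit = e^(8).

Final answer: e^(8)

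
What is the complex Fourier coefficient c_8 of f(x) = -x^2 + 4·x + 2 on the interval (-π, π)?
Compute the real Fourier coefficients first: a_8 = -1/16, b_8 = -1.
Then c_8 = (a_8 − i·b_8)/2 = -1/32 + i/2.

Final answer: -1/32 + i/2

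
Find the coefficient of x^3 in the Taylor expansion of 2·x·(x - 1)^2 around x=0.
Expand to order 3: 2·x·(x - 1)^2 = 2·x^3 - 4·x^2 + 2·x + O(x^4).
The coefficient of x^3 is 2.

Final answer: 2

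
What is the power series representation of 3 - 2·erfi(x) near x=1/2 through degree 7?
-2·erfi(1/2) + 3 - 4·e^(1/4)·(x - 1/2)/√(π) - 2·e^(1/4)·(x - 1/2)^2/√(π) - 2·e^(1/4)·(x - 1/2)^3/√(π) - 7·e^(1/4)·(x - 1/2)^4/(6·√(π)) - 5·e^(1/4)·(x - 1/2)^5/(6·√(π)) - 9·e^(1/4)·(x - 1/2)^6/(20·√(π)) - 331·e^(1/4)·(x - 1/2)^7/(1260·√(π))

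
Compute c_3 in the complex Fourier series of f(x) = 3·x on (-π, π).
Compute the real Fourier coefficients first: a_3 = 0, b_3 = 2.
Then c_3 = (a_3 − i·b_3)/2 = -i.

Final answer: -i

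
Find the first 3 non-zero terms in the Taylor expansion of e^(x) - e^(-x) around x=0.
x^5/60 + x^3/3 + 2·x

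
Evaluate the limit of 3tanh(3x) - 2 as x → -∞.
Evaluate the dominant behaviour as x → -∞; each term tends to a finite value or vanishes.
Limit = -5.

Final answer: -5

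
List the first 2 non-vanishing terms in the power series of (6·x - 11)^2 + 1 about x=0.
122 - 132·x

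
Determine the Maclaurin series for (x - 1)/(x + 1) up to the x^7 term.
2·x^7 - 2·x^6 + 2·x^5 - 2·x^4 + 2·x^3 - 2·x^2 + 2·x - 1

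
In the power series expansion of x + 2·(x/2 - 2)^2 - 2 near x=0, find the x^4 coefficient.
Expand to order 4: x + 2·(x/2 - 2)^2 - 2 = x^2/2 - 3·x + 6 + O(x^5).
The coefficient of x^4 is 0.

Final answer: 0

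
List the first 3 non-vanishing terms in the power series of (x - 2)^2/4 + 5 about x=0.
x^2/4 - x + 6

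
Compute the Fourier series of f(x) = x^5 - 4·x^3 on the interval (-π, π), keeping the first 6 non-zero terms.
(-48·π^2 + 2·π^4 + 288)·sin(x) + (-π^4 - 27/2 + 9·π^2)·sin(2·x) + (-112·π^2/27 + 224/81 + 2·π^4/3)·sin(3·x) + (-π^4/2 - 63/64 + 21·π^2/8)·sin(4·x) + (-48·π^2/25 + 288/625 + 2·π^4/5)·sin(5·x) + (-π^4/3 - 41/162 + 41·π^2/27)·sin(6·x)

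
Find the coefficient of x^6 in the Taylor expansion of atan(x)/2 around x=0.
Expand to order 6: atan(x)/2 = x^5/10 - x^3/6 + x/2 + O(x^7).
The coefficient of x^6 is 0.

Final answer: 0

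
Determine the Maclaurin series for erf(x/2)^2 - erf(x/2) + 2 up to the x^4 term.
-x^4/(6·π) + x^3/(12·√(π)) + x^2/π - x/√(π) + 2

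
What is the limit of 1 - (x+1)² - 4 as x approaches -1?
Direct substitution at x = -1 gives -3.

Final answer: -3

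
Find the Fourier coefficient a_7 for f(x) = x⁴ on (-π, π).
a_7 = (1/π) ∫_{-π}^{π} f(x)·cos(7x) dx.
Evaluate the integral (use parity and integration by parts as needed): a_7 = 48/2401 - 8·π^2/49.

Final answer: 48/2401 - 8·π^2/49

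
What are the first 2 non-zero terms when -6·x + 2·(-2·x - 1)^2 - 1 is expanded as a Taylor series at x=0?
2·x + 1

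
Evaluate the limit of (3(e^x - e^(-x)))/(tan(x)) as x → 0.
Both numerator and denominator → 0 as x → 0; this is a 0/0 indeterminate form.
Expand each to leading order near x = 0: numerator ~ 6·x, denominator ~ x.
The limit of the ratio is 6.

Final answer: 6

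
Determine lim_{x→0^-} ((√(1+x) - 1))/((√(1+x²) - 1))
Both numerator and denominator → 0 as x → 0^-; this is a 0/0 indeterminate form.
Expand each to leading order near x = 0: numerator ~ x/2, denominator ~ x^2/2.
The limit of the ratio is -∞.

Final answer: -∞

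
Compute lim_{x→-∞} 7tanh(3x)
Evaluate the dominant behaviour as x → -∞; each term tends to a finite value or vanishes.
Limit = -7.

Final answer: -7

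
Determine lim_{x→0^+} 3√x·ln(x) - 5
The product is a 0·∞ indeterminate form at x → 0⁺.
Rewrite the product as 3·ln(x) / x^(-1/2) and apply L'Hôpital, or use the standard hierarchy x^(-1/2) ≫ |ln x| as x → 0⁺.
The indeterminate product → 0, so the limit = -5.

Final answer: -5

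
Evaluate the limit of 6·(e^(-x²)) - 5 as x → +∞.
Evaluate the dominant behaviour as x → +∞; each term tends to a finite value or vanishes.
Limit = -5.

Final answer: -5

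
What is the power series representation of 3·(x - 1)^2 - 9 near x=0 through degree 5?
3·x^2 - 6·x - 6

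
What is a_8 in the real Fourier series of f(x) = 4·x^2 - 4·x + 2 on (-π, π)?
a_8 = (1/π) ∫_{-π}^{π} f(x)·cos(8x) dx.
Evaluate the integral (use parity and integration by parts as needed): a_8 = 1/4.

Final answer: 1/4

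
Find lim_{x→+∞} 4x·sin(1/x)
As x → +∞: let u = 1/x → 0⁺; then 4·x·sin(1/x) = 4·1·sin(u)/u → 4·1·1 = 4.
Limit = 4.

Final answer: 4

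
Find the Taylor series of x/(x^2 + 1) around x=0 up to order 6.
x^5 - x^3 + x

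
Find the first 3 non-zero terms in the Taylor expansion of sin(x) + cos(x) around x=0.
-x^2/2 + x + 1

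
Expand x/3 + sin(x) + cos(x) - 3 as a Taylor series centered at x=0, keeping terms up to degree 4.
x^4/24 - x^3/6 - x^2/2 + 4·x/3 - 2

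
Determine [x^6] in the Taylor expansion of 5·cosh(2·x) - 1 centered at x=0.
Expand to order 6: 5·cosh(2·x) - 1 = 4·x^6/9 + 10·x^4/3 + 10·x^2 + 4 + O(x^7).
The coefficient of x^6 is 4/9.

Final answer: 4/9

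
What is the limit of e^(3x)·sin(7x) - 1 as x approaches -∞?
Evaluate the dominant behaviour as x → -∞; each term tends to a finite value or vanishes.
Limit = -1.

Final answer: -1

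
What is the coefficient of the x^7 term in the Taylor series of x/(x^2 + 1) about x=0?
Expand to order 7: x/(x^2 + 1) = -x^7 + x^5 - x^3 + x + O(x^8).
The coefficient of x^7 is -1.

Final answer: -1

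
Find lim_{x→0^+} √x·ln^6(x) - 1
The product is a 0·∞ indeterminate form at x → 0⁺.
Rewrite the product as ln^6(x) / x^(-1/2) and apply L'Hôpital, or use the standard hierarchy x^(-1/2) ≫ |ln x|^6 as x → 0⁺.
The indeterminate product → 0, so the limit = -1.

Final answer: -1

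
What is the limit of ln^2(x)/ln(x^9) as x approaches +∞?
This is an ∞/∞ indeterminate form as x → +∞.
Write ln(x^9) = 9·ln(x), reducing the quotient to ln(x)/9 → ∞.
Limit = ∞.

Final answer: ∞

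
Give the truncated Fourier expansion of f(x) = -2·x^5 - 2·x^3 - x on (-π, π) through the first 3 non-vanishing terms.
(-458 - 4·π^4 + 76·π^2)·sin(x) + (-8·π^2 + 13 + 2·π^4)·sin(2·x) + (-4·π^4/3 - 142/81 + 44·π^2/27)·sin(3·x)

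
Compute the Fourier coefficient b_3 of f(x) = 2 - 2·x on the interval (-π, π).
b_3 = (1/π) ∫_{-π}^{π} f(x)·sin(3x) dx.
Evaluate the integral (use parity and integration by parts as needed): b_3 = -4/3.

Final answer: -4/3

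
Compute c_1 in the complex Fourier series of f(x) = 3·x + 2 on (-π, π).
Compute the real Fourier coefficients first: a_1 = 0, b_1 = 6.
Then c_1 = (a_1 − i·b_1)/2 = -3·i.

Final answer: -3·i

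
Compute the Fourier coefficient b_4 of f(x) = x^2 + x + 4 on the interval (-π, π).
b_4 = (1/π) ∫_{-π}^{π} f(x)·sin(4x) dx.
Evaluate the integral (use parity and integration by parts as needed): b_4 = -1/2.

Final answer: -1/2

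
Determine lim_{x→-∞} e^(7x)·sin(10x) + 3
Evaluate the dominant behaviour as x → -∞; each term tends to a finite value or vanishes.
Limit = 3.

Final answer: 3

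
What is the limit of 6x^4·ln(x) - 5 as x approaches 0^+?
The product is a 0·∞ indeterminate form at x → 0⁺.
Rewrite the product as 6·ln(x) / x^(-4) and apply L'Hôpital, or use the standard hierarchy x^(-4) ≫ |ln x| as x → 0⁺.
The indeterminate product → 0, so the limit = -5.

Final answer: -5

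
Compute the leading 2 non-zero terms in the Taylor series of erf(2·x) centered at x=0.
-16·x^3/(3·√(π)) + 4·x/√(π)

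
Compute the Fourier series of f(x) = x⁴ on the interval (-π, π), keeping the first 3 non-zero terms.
(48 - 8·π^2)·cos(x) + (-3 + 2·π^2)·cos(2·x) + π^4/5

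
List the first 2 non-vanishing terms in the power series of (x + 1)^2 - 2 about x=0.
2·x - 1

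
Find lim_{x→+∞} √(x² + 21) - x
This is an ∞ − ∞ indeterminate form.
Multiply and divide by the conjugate √(x²+21) + x; the x² terms cancel, leaving 21/(√(x²+21)+x) → 0.
Limit = 0.

Final answer: 0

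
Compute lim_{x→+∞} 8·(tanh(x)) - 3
Evaluate the dominant behaviour as x → +∞; each term tends to a finite value or vanishes.
Limit = 5.

Final answer: 5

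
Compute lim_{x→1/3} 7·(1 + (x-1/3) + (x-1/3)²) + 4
Direct substitution at x = 1/3 gives 11.

Final answer: 11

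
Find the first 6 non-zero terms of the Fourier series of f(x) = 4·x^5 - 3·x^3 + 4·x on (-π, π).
(-166·π^2 + 8·π^4 + 1004)·sin(x) + (-4·π^4 - 77/2 + 23·π^2)·sin(2·x) + (-214·π^2/27 + 644/81 + 8·π^4/3)·sin(3·x) + (-2·π^4 - 7/2 + 4·π^2)·sin(4·x) + (-62·π^2/25 + 1372/625 + 8·π^4/5)·sin(5·x) + (-4·π^4/3 - 263/162 + 47·π^2/27)·sin(6·x)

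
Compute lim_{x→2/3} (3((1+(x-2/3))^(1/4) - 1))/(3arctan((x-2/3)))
Both numerator and denominator → 0 as x → 2/3; this is a 0/0 indeterminate form.
Expand each to leading order near x = 2/3: numerator ~ 3·(x - 2/3)/4, denominator ~ 3·(x - 2/3).
The limit of the ratio is 1/4.

Final answer: 1/4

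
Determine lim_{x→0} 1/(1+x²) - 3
Direct substitution at x = 0 gives -2.

Final answer: -2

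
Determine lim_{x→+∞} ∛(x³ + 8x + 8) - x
This is an ∞ − ∞ indeterminate form.
Multiply by (A² + AB + B²)/(A² + AB + B²) where A = ∛(x³+8x + 8), B = x to use A³ − B³ = (A−B)(A²+AB+B²); the x³ terms cancel, leaving (8x + 8)/(A²+AB+B²) with denominator ~ 3x², so the limit is 0.
Limit = 0.

Final answer: 0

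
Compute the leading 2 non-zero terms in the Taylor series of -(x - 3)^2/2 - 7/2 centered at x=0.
3·x - 8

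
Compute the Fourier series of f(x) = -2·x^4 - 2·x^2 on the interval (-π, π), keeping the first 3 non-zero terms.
(-88 + 16·π^2)·cos(x) + (4 - 4·π^2)·cos(2·x) - 2·π^4/5 - 2·π^2/3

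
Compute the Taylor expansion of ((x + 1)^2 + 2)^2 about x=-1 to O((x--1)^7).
4 + 4·(x + 1)^2 + (x + 1)^4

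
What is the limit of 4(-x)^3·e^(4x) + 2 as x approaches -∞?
The product is a 0·∞ indeterminate form at x → -∞.
Rewrite the product as 4(-x)^3 / e^(-4x) (an ∞/∞ form) and apply L'Hôpital, or use the standard hierarchy e^(4|x|) ≫ |(-x)^3| as x → -∞.
The indeterminate product → 0, so the limit = 2.

Final answer: 2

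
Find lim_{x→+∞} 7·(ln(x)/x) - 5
Evaluate the dominant behaviour as x → +∞; each term tends to a finite value or vanishes.
Limit = -5.

Final answer: -5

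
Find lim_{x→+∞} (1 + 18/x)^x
As x → +∞: this is the defining limit (1 + 18/x)^x → e^18.
Limit = e^(18).

Final answer: e^(18)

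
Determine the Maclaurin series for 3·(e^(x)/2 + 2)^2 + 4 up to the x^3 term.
2·x^3 + 9·x^2/2 + 15·x/2 + 91/4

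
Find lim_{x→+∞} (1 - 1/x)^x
As x → +∞: this is the defining limit (1 - 1/x)^x → e^(-1).
Limit = e^(-1).

Final answer: e^(-1)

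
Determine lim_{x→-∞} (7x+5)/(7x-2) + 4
Evaluate the dominant behaviour as x → -∞; each term tends to a finite value or vanishes.
Limit = 5.

Final answer: 5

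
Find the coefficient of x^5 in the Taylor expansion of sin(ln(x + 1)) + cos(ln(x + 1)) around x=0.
Expand to order 5: sin(ln(x + 1)) + cos(ln(x + 1)) = x^5/4 - 5·x^4/12 + 2·x^3/3 - x^2 + x + 1 + O(x^6).
The coefficient of x^5 is 1/4.

Final answer: 1/4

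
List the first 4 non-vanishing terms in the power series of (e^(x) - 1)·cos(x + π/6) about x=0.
-5·√(3)·x^4/48 + x^3·(-√(3)/6 - 1/4) + x^2·(-1/2 + √(3)/4) + √(3)·x/2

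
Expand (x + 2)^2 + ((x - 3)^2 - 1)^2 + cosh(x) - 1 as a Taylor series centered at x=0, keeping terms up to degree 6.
x^6/720 + 25·x^4/24 - 12·x^3 + 107·x^2/2 - 92·x + 68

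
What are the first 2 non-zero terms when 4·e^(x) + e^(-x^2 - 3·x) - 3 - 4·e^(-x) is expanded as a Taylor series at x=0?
5·x - 2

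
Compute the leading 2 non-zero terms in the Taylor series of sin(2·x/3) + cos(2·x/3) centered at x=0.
2·x/3 + 1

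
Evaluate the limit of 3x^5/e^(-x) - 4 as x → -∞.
The quotient is an ∞/∞ indeterminate form as x → -∞.
Compare growth rates of the dominant terms (exponentials ≫ polynomials ≫ logarithms), or apply L'Hôpital's rule; the quotient → 0.
Adding the constant: 0 - 4 = -4. Limit = -4.

Final answer: -4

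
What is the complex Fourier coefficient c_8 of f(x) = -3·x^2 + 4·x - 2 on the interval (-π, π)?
Compute the real Fourier coefficients first: a_8 = -3/16, b_8 = -1.
Then c_8 = (a_8 − i·b_8)/2 = -3/32 + i/2.

Final answer: -3/32 + i/2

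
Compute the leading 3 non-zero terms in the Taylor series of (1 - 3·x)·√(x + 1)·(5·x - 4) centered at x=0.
-6·x^2 + 15·x - 4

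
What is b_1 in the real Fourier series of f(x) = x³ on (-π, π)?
b_1 = (1/π) ∫_{-π}^{π} f(x)·sin(1x) dx.
Evaluate the integral (use parity and integration by parts as needed): b_1 = -12 + 2·π^2.

Final answer: -12 + 2·π^2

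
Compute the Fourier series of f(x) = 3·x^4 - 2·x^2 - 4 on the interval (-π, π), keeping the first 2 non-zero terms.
(152 - 24·π^2)·cos(x) - 2·π^2/3 - 4 + 3·π^4/5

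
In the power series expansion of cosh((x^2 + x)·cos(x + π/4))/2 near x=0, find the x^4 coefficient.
Expand to order 4: cosh((x^2 + x)·cos(x + π/4))/2 = -71·x^4/192 + x^2/8 + 1/2 + O(x^5).
The coefficient of x^4 is -71/192.

Final answer: -71/192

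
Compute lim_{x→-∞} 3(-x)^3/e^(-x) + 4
The quotient is an ∞/∞ indeterminate form as x → -∞.
Compare growth rates of the dominant terms (exponentials ≫ polynomials ≫ logarithms), or apply L'Hôpital's rule; the quotient → 0.
Adding the constant: 0 + 4 = 4. Limit = 4.

Final answer: 4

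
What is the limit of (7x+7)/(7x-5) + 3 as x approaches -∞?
Evaluate the dominant behaviour as x → -∞; each term tends to a finite value or vanishes.
Limit = 4.

Final answer: 4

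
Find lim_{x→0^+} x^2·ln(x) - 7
The product is a 0·∞ indeterminate form at x → 0⁺.
Rewrite the product as ln(x) / x^(-2) and apply L'Hôpital, or use the standard hierarchy x^(-2) ≫ |ln x| as x → 0⁺.
The indeterminate product → 0, so the limit = -7.

Final answer: -7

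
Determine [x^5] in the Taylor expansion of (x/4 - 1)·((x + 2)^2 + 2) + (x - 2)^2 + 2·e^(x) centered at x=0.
Expand to order 5: (x/4 - 1)·((x + 2)^2 + 2) + (x - 2)^2 + 2·e^(x) = x^5/60 + x^4/12 + 7·x^3/12 + 2·x^2 - 9·x/2 + O(x^6).
The coefficient of x^5 is 1/60.

Final answer: 1/60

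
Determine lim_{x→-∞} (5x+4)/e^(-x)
This is an ∞/∞ indeterminate form as x → -∞.
Compare growth rates of the dominant terms (exponentials ≫ polynomials ≫ logarithms), or apply L'Hôpital's rule; the quotient → 0.
Limit = 0.

Final answer: 0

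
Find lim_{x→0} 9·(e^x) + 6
Direct substitution at x = 0 gives 15.

Final answer: 15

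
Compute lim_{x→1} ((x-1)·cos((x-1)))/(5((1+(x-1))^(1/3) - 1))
Both numerator and denominator → 0 as x → 1; this is a 0/0 indeterminate form.
Expand each to leading order near x = 1: numerator ~ (x - 1), denominator ~ 5·(x - 1)/3.
The limit of the ratio is 3/5.

Final answer: 3/5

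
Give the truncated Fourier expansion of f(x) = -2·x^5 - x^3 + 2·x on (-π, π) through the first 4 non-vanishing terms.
(-464 - 4·π^4 + 78·π^2)·sin(x) + (-9·π^2 + 23/2 + 2·π^4)·sin(2·x) + (-4·π^4/3 - 16/81 + 62·π^2/27)·sin(3·x) + (-3·π^2/4 - 23/32 + π^4)·sin(4·x)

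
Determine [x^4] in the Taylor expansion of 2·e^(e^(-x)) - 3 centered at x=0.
Expand to order 4: 2·e^(e^(-x)) - 3 = 5·e·x^4/4 - 5·e·x^3/3 + 2·e·x^2 - 2·e·x - 3 + 2·e + O(x^5).
The coefficient of x^4 is 5·e/4.

Final answer: 5·e/4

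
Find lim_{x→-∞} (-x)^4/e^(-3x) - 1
The quotient is an ∞/∞ indeterminate form as x → -∞.
Compare growth rates of the dominant terms (exponentials ≫ polynomials ≫ logarithms), or apply L'Hôpital's rule; the quotient → 0.
Adding the constant: 0 - 1 = -1. Limit = -1.

Final answer: -1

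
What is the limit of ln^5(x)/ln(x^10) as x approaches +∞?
This is an ∞/∞ indeterminate form as x → +∞.
Write ln(x^10) = 10·ln(x), reducing the quotient to ln^4(x)/10 → ∞.
Limit = ∞.

Final answer: ∞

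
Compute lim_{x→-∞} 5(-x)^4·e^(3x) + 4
The product is a 0·∞ indeterminate form at x → -∞.
Rewrite the product as 5(-x)^4 / e^(-3x) (an ∞/∞ form) and apply L'Hôpital, or use the standard hierarchy e^(3|x|) ≫ |(-x)^4| as x → -∞.
The indeterminate product → 0, so the limit = 4.

Final answer: 4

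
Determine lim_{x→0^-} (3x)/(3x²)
Both numerator and denominator → 0 as x → 0^-; this is a 0/0 indeterminate form.
Expand each to leading order near x = 0: numerator ~ 3·x, denominator ~ 3·x^2.
The limit of the ratio is -∞.

Final answer: -∞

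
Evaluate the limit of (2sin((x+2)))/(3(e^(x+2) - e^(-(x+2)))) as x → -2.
Both numerator and denominator → 0 as x → -2; this is a 0/0 indeterminate form.
Expand each to leading order near x = -2: numerator ~ 2·(x + 2), denominator ~ 6·(x + 2).
The limit of the ratio is 1/3.

Final answer: 1/3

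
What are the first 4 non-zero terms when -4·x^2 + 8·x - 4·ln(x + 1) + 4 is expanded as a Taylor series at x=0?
-4·x^3/3 - 2·x^2 + 4·x + 4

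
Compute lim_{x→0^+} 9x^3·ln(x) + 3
The product is a 0·∞ indeterminate form at x → 0⁺.
Rewrite the product as 9·ln(x) / x^(-3) and apply L'Hôpital, or use the standard hierarchy x^(-3) ≫ |ln x| as x → 0⁺.
The indeterminate product → 0, so the limit = 3.

Final answer: 3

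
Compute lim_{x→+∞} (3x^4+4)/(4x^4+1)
This is an ∞/∞ indeterminate form as x → +∞.
Divide numerator and denominator by x^4 and let the lower-order terms vanish; the leading terms give 3/4.
Limit = 3/4.

Final answer: 3/4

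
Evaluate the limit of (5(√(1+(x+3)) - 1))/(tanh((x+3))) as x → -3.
Both numerator and denominator → 0 as x → -3; this is a 0/0 indeterminate form.
Expand each to leading order near x = -3: numerator ~ 5·(x + 3)/2, denominator ~ (x + 3).
The limit of the ratio is 5/2.

Final answer: 5/2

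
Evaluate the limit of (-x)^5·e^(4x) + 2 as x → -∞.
The product is a 0·∞ indeterminate form at x → -∞.
Rewrite the product as (-x)^5 / e^(-4x) (an ∞/∞ form) and apply L'Hôpital, or use the standard hierarchy e^(4|x|) ≫ |(-x)^5| as x → -∞.
The indeterminate product → 0, so the limit = 2.

Final answer: 2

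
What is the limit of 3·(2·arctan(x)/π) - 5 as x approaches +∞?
Evaluate the dominant behaviour as x → +∞; each term tends to a finite value or vanishes.
Limit = -2.

Final answer: -2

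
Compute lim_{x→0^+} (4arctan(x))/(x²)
Both numerator and denominator → 0 as x → 0^+; this is a 0/0 indeterminate form.
Expand each to leading order near x = 0: numerator ~ 4·x, denominator ~ x^2.
The limit of the ratio is ∞.

Final answer: ∞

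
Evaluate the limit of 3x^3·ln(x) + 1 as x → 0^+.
The product is a 0·∞ indeterminate form at x → 0⁺.
Rewrite the product as 3·ln(x) / x^(-3) and apply L'Hôpital, or use the standard hierarchy x^(-3) ≫ |ln x| as x → 0⁺.
The indeterminate product → 0, so the limit = 1.

Final answer: 1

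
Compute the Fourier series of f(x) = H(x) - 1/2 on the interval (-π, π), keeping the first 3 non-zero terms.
2·sin(x)/π + 2·sin(3·x)/(3·π) + 2·sin(5·x)/(5·π)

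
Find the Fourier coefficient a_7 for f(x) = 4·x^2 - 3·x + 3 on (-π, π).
a_7 = (1/π) ∫_{-π}^{π} f(x)·cos(7x) dx.
Evaluate the integral (use parity and integration by parts as needed): a_7 = -16/49.

Final answer: -16/49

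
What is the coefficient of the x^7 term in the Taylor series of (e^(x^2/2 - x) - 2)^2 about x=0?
Expand to order 7: (e^(x^2/2 - x) - 2)^2 = -349·x^7/315 + 3·x^6/2 - 26·x^5/15 + 3·x^4/2 - 2·x^3/3 - x^2 + 2·x + 1 + O(x^8).
The coefficient of x^7 is -349/315.

Final answer: -349/315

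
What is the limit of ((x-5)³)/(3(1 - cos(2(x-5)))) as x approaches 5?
Both numerator and denominator → 0 as x → 5; this is a 0/0 indeterminate form.
Expand each to leading order near x = 5: numerator ~ (x - 5)^3, denominator ~ 6·(x - 5)^2.
The limit of the ratio is 0.

Final answer: 0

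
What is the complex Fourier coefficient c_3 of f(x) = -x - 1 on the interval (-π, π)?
Compute the real Fourier coefficients first: a_3 = 0, b_3 = -2/3.
Then c_3 = (a_3 − i·b_3)/2 = i/3.

Final answer: i/3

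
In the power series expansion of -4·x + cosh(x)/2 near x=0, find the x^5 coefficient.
Expand to order 5: -4·x + cosh(x)/2 = x^4/48 + x^2/4 - 4·x + 1/2 + O(x^6).
The coefficient of x^5 is 0.

Final answer: 0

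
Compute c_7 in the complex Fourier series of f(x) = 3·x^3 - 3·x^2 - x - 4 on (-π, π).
Compute the real Fourier coefficients first: a_7 = 12/49, b_7 = -134/343 + 6·π^2/7.
Then c_7 = (a_7 − i·b_7)/2 = 6/49 - 3·i·π^2/7 + 67·i/343.

Final answer: 6/49 - 3·i·π^2/7 + 67·i/343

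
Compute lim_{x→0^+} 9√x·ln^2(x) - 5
The product is a 0·∞ indeterminate form at x → 0⁺.
Rewrite the product as 9·ln^2(x) / x^(-1/2) and apply L'Hôpital, or use the standard hierarchy x^(-1/2) ≫ |ln x|^2 as x → 0⁺.
The indeterminate product → 0, so the limit = -5.

Final answer: -5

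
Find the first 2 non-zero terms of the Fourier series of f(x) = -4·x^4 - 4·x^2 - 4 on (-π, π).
(-176 + 32·π^2)·cos(x) - 4·π^4/5 - 4·π^2/3 - 4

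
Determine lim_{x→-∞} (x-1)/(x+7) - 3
Evaluate the dominant behaviour as x → -∞; each term tends to a finite value or vanishes.
Limit = -2.

Final answer: -2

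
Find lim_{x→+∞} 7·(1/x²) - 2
Evaluate the dominant behaviour as x → +∞; each term tends to a finite value or vanishes.
Limit = -2.

Final answer: -2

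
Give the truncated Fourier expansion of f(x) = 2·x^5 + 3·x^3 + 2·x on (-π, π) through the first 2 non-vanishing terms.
(-74·π^2 + 4·π^4 + 448)·sin(x) + (-2·π^4 - 25/2 + 7·π^2)·sin(2·x)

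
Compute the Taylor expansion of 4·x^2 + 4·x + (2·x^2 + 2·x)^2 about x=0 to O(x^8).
4·x^4 + 8·x^3 + 8·x^2 + 4·x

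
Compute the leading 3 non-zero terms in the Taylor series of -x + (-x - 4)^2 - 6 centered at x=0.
x^2 + 7·x + 10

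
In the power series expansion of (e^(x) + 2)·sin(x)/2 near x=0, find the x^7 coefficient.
Expand to order 7: (e^(x) + 2)·sin(x)/2 = -x^7/1008 - x^6/180 - x^5/120 + x^2/2 + 3·x/2 + O(x^8).
The coefficient of x^7 is -1/1008.

Final answer: -1/1008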